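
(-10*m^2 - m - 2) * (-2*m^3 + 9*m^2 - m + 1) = 20*m^5 - 88*m^4 + 5*m^3 - 27*m^2 + m - 2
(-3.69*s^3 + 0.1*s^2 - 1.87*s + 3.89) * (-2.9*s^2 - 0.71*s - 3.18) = 10.701*s^5 + 2.3299*s^4 + 17.0862*s^3 - 10.2713*s^2 + 3.1847*s - 12.3702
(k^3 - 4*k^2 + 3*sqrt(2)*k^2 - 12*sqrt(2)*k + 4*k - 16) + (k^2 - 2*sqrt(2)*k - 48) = k^3 - 3*k^2 + 3*sqrt(2)*k^2 - 14*sqrt(2)*k + 4*k - 64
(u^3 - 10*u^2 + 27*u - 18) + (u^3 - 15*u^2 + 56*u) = 2*u^3 - 25*u^2 + 83*u - 18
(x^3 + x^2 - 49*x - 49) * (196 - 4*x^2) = -4*x^5 - 4*x^4 + 392*x^3 + 392*x^2 - 9604*x - 9604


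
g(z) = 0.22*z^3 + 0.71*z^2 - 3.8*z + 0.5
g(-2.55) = 11.16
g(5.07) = 28.16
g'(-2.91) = -2.34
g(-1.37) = 6.47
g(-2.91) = 12.15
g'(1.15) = -1.29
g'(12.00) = 108.28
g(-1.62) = 7.58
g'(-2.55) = -3.13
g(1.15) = -2.60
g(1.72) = -2.82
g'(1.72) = 0.59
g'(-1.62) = -4.37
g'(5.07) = 20.36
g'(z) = 0.66*z^2 + 1.42*z - 3.8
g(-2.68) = 11.55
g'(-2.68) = -2.87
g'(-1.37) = -4.51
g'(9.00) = 62.44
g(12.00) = 437.30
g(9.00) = 184.19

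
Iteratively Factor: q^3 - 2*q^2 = (q)*(q^2 - 2*q) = q*(q - 2)*(q)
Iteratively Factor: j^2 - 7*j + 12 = (j - 3)*(j - 4)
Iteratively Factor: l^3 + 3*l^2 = (l)*(l^2 + 3*l) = l^2*(l + 3)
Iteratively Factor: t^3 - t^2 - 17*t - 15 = (t + 1)*(t^2 - 2*t - 15) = (t + 1)*(t + 3)*(t - 5)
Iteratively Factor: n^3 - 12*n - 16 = (n + 2)*(n^2 - 2*n - 8) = (n + 2)^2*(n - 4)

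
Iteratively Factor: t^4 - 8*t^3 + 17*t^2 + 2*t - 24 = (t - 3)*(t^3 - 5*t^2 + 2*t + 8) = (t - 4)*(t - 3)*(t^2 - t - 2) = (t - 4)*(t - 3)*(t + 1)*(t - 2)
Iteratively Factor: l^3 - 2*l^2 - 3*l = (l + 1)*(l^2 - 3*l) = (l - 3)*(l + 1)*(l)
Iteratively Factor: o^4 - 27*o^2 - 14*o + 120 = (o - 2)*(o^3 + 2*o^2 - 23*o - 60) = (o - 5)*(o - 2)*(o^2 + 7*o + 12) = (o - 5)*(o - 2)*(o + 3)*(o + 4)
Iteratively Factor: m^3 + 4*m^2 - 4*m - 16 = (m + 2)*(m^2 + 2*m - 8) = (m - 2)*(m + 2)*(m + 4)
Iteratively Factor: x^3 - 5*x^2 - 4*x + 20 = (x - 2)*(x^2 - 3*x - 10) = (x - 5)*(x - 2)*(x + 2)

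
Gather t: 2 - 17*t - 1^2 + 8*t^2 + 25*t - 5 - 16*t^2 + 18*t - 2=-8*t^2 + 26*t - 6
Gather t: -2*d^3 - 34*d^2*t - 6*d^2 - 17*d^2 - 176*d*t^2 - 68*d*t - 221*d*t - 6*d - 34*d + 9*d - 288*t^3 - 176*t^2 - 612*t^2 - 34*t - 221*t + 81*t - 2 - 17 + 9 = -2*d^3 - 23*d^2 - 31*d - 288*t^3 + t^2*(-176*d - 788) + t*(-34*d^2 - 289*d - 174) - 10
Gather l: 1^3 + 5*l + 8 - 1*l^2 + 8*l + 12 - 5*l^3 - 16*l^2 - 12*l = -5*l^3 - 17*l^2 + l + 21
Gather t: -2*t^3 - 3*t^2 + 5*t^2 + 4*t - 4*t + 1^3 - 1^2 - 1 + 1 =-2*t^3 + 2*t^2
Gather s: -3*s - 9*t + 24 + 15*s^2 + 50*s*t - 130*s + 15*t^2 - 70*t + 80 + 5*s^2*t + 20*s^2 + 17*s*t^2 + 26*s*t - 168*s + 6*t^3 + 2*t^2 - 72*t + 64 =s^2*(5*t + 35) + s*(17*t^2 + 76*t - 301) + 6*t^3 + 17*t^2 - 151*t + 168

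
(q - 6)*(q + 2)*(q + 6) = q^3 + 2*q^2 - 36*q - 72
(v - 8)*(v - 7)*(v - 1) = v^3 - 16*v^2 + 71*v - 56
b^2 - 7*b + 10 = (b - 5)*(b - 2)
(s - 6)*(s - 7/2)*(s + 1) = s^3 - 17*s^2/2 + 23*s/2 + 21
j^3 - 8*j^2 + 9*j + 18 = (j - 6)*(j - 3)*(j + 1)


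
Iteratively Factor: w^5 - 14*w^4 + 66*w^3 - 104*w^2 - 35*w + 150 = (w + 1)*(w^4 - 15*w^3 + 81*w^2 - 185*w + 150) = (w - 3)*(w + 1)*(w^3 - 12*w^2 + 45*w - 50) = (w - 5)*(w - 3)*(w + 1)*(w^2 - 7*w + 10) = (w - 5)*(w - 3)*(w - 2)*(w + 1)*(w - 5)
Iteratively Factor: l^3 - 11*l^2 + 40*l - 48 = (l - 4)*(l^2 - 7*l + 12) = (l - 4)*(l - 3)*(l - 4)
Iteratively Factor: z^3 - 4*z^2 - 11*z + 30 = (z + 3)*(z^2 - 7*z + 10) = (z - 5)*(z + 3)*(z - 2)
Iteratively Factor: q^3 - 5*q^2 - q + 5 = (q - 5)*(q^2 - 1) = (q - 5)*(q + 1)*(q - 1)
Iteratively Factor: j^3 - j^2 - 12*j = (j + 3)*(j^2 - 4*j) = (j - 4)*(j + 3)*(j)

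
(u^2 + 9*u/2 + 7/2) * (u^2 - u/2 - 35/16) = u^4 + 4*u^3 - 15*u^2/16 - 371*u/32 - 245/32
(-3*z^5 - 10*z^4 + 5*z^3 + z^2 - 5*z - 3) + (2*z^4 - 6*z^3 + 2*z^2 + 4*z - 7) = -3*z^5 - 8*z^4 - z^3 + 3*z^2 - z - 10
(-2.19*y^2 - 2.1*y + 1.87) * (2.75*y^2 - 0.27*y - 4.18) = -6.0225*y^4 - 5.1837*y^3 + 14.8637*y^2 + 8.2731*y - 7.8166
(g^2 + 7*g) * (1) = g^2 + 7*g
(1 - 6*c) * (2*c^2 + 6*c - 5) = -12*c^3 - 34*c^2 + 36*c - 5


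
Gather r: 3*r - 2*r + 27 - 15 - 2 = r + 10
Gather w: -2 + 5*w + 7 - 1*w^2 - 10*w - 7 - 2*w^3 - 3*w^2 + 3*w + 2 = -2*w^3 - 4*w^2 - 2*w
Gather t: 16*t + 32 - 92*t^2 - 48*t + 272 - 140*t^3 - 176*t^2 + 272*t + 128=-140*t^3 - 268*t^2 + 240*t + 432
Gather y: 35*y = 35*y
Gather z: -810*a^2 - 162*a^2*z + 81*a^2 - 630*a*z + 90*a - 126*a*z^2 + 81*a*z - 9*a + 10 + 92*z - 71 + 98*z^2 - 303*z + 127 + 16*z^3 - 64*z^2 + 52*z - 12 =-729*a^2 + 81*a + 16*z^3 + z^2*(34 - 126*a) + z*(-162*a^2 - 549*a - 159) + 54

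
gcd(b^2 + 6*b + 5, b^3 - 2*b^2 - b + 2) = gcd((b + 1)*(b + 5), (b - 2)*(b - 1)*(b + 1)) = b + 1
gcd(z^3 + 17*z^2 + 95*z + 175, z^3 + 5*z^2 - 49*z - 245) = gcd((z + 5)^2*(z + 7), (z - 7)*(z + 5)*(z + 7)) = z^2 + 12*z + 35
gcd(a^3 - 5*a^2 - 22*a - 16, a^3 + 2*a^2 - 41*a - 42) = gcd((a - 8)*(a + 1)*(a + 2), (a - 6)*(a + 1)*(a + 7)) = a + 1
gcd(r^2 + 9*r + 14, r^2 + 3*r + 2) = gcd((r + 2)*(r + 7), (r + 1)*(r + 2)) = r + 2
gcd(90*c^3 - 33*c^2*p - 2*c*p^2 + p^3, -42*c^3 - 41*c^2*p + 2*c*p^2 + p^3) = 1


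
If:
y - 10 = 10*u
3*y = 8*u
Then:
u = -15/11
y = -40/11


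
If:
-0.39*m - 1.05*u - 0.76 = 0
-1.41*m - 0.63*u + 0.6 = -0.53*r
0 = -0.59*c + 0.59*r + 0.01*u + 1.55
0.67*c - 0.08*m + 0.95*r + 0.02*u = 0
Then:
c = 1.56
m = 0.43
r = -1.05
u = -0.88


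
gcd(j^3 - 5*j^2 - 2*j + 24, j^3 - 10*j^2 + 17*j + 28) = j - 4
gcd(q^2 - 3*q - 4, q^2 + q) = q + 1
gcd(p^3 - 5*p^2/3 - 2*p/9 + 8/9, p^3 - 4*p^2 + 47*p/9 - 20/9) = p^2 - 7*p/3 + 4/3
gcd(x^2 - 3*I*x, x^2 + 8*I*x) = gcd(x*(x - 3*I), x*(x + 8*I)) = x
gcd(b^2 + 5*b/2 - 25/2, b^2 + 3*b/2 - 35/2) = b + 5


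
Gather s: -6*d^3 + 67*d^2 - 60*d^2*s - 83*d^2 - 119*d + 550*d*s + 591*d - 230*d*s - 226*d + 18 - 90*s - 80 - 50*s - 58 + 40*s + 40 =-6*d^3 - 16*d^2 + 246*d + s*(-60*d^2 + 320*d - 100) - 80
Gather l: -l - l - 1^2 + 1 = -2*l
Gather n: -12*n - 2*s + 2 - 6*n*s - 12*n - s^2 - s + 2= n*(-6*s - 24) - s^2 - 3*s + 4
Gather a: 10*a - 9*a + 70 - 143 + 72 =a - 1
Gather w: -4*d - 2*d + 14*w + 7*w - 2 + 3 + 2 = -6*d + 21*w + 3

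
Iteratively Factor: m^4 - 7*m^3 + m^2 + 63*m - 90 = (m - 5)*(m^3 - 2*m^2 - 9*m + 18) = (m - 5)*(m - 3)*(m^2 + m - 6) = (m - 5)*(m - 3)*(m - 2)*(m + 3)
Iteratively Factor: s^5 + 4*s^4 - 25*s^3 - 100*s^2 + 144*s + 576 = (s + 4)*(s^4 - 25*s^2 + 144) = (s - 3)*(s + 4)*(s^3 + 3*s^2 - 16*s - 48) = (s - 4)*(s - 3)*(s + 4)*(s^2 + 7*s + 12) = (s - 4)*(s - 3)*(s + 3)*(s + 4)*(s + 4)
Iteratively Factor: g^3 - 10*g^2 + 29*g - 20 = (g - 4)*(g^2 - 6*g + 5) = (g - 5)*(g - 4)*(g - 1)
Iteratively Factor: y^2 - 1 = (y - 1)*(y + 1)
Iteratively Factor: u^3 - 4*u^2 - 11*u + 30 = (u + 3)*(u^2 - 7*u + 10) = (u - 5)*(u + 3)*(u - 2)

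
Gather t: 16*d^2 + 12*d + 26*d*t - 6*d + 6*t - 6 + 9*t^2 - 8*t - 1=16*d^2 + 6*d + 9*t^2 + t*(26*d - 2) - 7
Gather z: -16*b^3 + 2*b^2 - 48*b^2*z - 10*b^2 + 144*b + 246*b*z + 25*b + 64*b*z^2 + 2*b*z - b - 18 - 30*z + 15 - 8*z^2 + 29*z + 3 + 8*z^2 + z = -16*b^3 - 8*b^2 + 64*b*z^2 + 168*b + z*(-48*b^2 + 248*b)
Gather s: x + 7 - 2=x + 5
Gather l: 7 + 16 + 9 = 32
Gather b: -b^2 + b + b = -b^2 + 2*b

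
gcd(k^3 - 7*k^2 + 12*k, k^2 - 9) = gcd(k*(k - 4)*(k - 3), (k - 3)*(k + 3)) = k - 3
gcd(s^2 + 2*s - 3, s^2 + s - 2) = s - 1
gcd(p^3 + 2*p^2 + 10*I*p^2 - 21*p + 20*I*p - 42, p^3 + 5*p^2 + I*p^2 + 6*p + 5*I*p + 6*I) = p + 2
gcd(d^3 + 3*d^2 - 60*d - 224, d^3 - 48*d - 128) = d^2 - 4*d - 32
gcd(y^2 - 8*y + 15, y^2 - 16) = 1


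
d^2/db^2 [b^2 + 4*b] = 2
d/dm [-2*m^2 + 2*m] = 2 - 4*m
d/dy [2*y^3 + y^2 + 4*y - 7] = 6*y^2 + 2*y + 4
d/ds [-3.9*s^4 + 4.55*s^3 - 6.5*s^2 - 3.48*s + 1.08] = -15.6*s^3 + 13.65*s^2 - 13.0*s - 3.48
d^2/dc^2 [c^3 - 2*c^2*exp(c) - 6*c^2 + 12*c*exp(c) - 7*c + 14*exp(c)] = -2*c^2*exp(c) + 4*c*exp(c) + 6*c + 34*exp(c) - 12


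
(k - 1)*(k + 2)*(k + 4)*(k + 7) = k^4 + 12*k^3 + 37*k^2 + 6*k - 56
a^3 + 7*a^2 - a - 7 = (a - 1)*(a + 1)*(a + 7)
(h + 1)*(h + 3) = h^2 + 4*h + 3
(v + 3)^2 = v^2 + 6*v + 9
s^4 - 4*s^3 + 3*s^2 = s^2*(s - 3)*(s - 1)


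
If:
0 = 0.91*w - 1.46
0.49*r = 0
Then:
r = 0.00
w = 1.60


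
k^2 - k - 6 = (k - 3)*(k + 2)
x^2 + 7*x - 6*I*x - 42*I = (x + 7)*(x - 6*I)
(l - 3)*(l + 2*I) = l^2 - 3*l + 2*I*l - 6*I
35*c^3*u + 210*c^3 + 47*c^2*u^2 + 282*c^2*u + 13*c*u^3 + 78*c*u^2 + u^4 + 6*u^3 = (c + u)*(5*c + u)*(7*c + u)*(u + 6)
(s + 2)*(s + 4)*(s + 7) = s^3 + 13*s^2 + 50*s + 56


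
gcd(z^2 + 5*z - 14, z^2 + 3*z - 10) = z - 2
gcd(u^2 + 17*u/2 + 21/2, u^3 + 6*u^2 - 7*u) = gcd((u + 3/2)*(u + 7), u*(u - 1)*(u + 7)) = u + 7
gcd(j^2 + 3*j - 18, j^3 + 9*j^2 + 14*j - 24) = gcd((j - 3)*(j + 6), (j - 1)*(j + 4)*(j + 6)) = j + 6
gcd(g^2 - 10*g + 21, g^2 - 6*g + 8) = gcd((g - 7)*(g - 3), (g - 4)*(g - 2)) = 1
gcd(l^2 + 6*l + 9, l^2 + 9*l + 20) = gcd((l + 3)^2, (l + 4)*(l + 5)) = 1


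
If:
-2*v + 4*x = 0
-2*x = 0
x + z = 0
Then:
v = 0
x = 0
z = 0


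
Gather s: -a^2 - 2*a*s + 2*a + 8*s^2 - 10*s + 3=-a^2 + 2*a + 8*s^2 + s*(-2*a - 10) + 3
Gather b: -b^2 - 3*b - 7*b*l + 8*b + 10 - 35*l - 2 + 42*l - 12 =-b^2 + b*(5 - 7*l) + 7*l - 4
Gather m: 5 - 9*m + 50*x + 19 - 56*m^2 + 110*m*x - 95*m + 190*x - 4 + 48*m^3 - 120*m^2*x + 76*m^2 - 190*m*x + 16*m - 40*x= 48*m^3 + m^2*(20 - 120*x) + m*(-80*x - 88) + 200*x + 20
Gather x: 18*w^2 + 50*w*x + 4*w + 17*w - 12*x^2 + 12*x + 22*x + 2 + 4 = 18*w^2 + 21*w - 12*x^2 + x*(50*w + 34) + 6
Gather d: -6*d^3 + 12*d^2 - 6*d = -6*d^3 + 12*d^2 - 6*d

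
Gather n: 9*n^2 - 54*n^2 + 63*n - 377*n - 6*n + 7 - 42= -45*n^2 - 320*n - 35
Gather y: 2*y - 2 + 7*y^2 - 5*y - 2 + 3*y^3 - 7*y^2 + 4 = 3*y^3 - 3*y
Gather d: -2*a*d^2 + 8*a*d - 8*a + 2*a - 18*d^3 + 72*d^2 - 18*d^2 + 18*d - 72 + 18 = -6*a - 18*d^3 + d^2*(54 - 2*a) + d*(8*a + 18) - 54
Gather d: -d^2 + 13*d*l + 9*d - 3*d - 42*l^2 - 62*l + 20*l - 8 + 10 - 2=-d^2 + d*(13*l + 6) - 42*l^2 - 42*l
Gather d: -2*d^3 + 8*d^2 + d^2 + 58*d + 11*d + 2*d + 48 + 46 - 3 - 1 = -2*d^3 + 9*d^2 + 71*d + 90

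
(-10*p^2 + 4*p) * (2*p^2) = -20*p^4 + 8*p^3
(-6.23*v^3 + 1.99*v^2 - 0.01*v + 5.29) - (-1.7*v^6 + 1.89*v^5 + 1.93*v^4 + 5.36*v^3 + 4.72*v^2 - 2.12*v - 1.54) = 1.7*v^6 - 1.89*v^5 - 1.93*v^4 - 11.59*v^3 - 2.73*v^2 + 2.11*v + 6.83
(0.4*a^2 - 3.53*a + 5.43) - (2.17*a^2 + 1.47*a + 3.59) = -1.77*a^2 - 5.0*a + 1.84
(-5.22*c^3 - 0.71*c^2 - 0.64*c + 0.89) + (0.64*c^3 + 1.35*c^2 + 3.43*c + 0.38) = -4.58*c^3 + 0.64*c^2 + 2.79*c + 1.27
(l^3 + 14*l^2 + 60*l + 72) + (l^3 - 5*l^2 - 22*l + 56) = 2*l^3 + 9*l^2 + 38*l + 128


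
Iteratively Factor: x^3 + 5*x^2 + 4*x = (x)*(x^2 + 5*x + 4) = x*(x + 4)*(x + 1)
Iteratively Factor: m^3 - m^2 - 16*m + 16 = (m - 1)*(m^2 - 16) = (m - 4)*(m - 1)*(m + 4)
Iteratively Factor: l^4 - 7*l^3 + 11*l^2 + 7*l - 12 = (l + 1)*(l^3 - 8*l^2 + 19*l - 12) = (l - 1)*(l + 1)*(l^2 - 7*l + 12) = (l - 4)*(l - 1)*(l + 1)*(l - 3)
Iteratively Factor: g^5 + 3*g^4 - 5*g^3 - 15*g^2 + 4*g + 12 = (g + 2)*(g^4 + g^3 - 7*g^2 - g + 6) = (g + 2)*(g + 3)*(g^3 - 2*g^2 - g + 2) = (g + 1)*(g + 2)*(g + 3)*(g^2 - 3*g + 2) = (g - 1)*(g + 1)*(g + 2)*(g + 3)*(g - 2)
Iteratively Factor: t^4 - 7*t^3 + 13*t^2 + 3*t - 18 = (t + 1)*(t^3 - 8*t^2 + 21*t - 18) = (t - 3)*(t + 1)*(t^2 - 5*t + 6) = (t - 3)*(t - 2)*(t + 1)*(t - 3)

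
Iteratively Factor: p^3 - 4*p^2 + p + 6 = (p + 1)*(p^2 - 5*p + 6) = (p - 2)*(p + 1)*(p - 3)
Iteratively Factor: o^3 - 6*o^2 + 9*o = (o - 3)*(o^2 - 3*o) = (o - 3)^2*(o)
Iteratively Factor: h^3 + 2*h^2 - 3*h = (h + 3)*(h^2 - h) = h*(h + 3)*(h - 1)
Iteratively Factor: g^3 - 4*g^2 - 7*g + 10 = (g - 1)*(g^2 - 3*g - 10) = (g - 5)*(g - 1)*(g + 2)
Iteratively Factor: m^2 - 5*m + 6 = (m - 3)*(m - 2)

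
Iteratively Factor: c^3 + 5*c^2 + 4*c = (c)*(c^2 + 5*c + 4) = c*(c + 4)*(c + 1)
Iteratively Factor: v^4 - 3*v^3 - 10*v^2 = (v)*(v^3 - 3*v^2 - 10*v) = v*(v + 2)*(v^2 - 5*v) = v*(v - 5)*(v + 2)*(v)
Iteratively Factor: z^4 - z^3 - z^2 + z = (z - 1)*(z^3 - z) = (z - 1)^2*(z^2 + z) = (z - 1)^2*(z + 1)*(z)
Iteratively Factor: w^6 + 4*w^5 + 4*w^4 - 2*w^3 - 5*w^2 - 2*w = (w - 1)*(w^5 + 5*w^4 + 9*w^3 + 7*w^2 + 2*w) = (w - 1)*(w + 1)*(w^4 + 4*w^3 + 5*w^2 + 2*w) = (w - 1)*(w + 1)^2*(w^3 + 3*w^2 + 2*w) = (w - 1)*(w + 1)^3*(w^2 + 2*w) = (w - 1)*(w + 1)^3*(w + 2)*(w)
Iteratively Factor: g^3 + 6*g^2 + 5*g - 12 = (g - 1)*(g^2 + 7*g + 12) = (g - 1)*(g + 4)*(g + 3)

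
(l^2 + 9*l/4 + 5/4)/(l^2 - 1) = (l + 5/4)/(l - 1)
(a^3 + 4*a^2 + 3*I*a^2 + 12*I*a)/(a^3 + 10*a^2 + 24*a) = (a + 3*I)/(a + 6)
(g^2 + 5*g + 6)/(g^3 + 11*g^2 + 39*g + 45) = (g + 2)/(g^2 + 8*g + 15)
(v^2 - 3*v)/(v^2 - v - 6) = v/(v + 2)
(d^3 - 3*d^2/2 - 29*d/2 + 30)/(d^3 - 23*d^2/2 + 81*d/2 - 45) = (d + 4)/(d - 6)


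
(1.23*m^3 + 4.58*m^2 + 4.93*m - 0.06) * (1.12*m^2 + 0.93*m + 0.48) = 1.3776*m^5 + 6.2735*m^4 + 10.3714*m^3 + 6.7161*m^2 + 2.3106*m - 0.0288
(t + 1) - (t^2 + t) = 1 - t^2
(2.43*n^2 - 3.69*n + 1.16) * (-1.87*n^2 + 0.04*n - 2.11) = -4.5441*n^4 + 6.9975*n^3 - 7.4441*n^2 + 7.8323*n - 2.4476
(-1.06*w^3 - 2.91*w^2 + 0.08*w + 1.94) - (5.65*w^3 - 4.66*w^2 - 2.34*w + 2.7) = -6.71*w^3 + 1.75*w^2 + 2.42*w - 0.76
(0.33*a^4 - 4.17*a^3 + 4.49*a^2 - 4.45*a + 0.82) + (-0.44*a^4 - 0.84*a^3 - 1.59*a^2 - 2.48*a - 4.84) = -0.11*a^4 - 5.01*a^3 + 2.9*a^2 - 6.93*a - 4.02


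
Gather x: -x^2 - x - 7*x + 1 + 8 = -x^2 - 8*x + 9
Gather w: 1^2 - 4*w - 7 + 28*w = 24*w - 6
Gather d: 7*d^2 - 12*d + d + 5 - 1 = 7*d^2 - 11*d + 4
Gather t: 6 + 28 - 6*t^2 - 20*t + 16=-6*t^2 - 20*t + 50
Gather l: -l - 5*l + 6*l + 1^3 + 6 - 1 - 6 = 0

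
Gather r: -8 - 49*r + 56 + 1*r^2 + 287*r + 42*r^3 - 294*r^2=42*r^3 - 293*r^2 + 238*r + 48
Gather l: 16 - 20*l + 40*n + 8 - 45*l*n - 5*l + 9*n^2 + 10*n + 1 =l*(-45*n - 25) + 9*n^2 + 50*n + 25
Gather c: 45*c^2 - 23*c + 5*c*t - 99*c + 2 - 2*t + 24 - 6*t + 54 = 45*c^2 + c*(5*t - 122) - 8*t + 80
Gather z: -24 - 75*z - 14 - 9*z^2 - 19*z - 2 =-9*z^2 - 94*z - 40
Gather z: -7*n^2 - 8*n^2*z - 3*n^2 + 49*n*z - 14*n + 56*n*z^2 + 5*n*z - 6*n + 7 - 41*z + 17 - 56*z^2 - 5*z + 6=-10*n^2 - 20*n + z^2*(56*n - 56) + z*(-8*n^2 + 54*n - 46) + 30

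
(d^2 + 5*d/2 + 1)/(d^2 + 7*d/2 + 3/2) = (d + 2)/(d + 3)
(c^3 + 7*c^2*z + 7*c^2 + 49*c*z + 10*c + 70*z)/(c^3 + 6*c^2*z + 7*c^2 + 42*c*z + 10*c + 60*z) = (c + 7*z)/(c + 6*z)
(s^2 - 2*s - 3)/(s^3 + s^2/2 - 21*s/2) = 2*(s + 1)/(s*(2*s + 7))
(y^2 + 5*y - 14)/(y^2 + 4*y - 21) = (y - 2)/(y - 3)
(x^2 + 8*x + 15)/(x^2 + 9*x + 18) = (x + 5)/(x + 6)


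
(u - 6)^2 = u^2 - 12*u + 36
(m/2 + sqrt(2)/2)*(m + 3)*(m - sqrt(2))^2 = m^4/2 - sqrt(2)*m^3/2 + 3*m^3/2 - 3*sqrt(2)*m^2/2 - m^2 - 3*m + sqrt(2)*m + 3*sqrt(2)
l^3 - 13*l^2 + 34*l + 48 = (l - 8)*(l - 6)*(l + 1)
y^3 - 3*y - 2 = (y - 2)*(y + 1)^2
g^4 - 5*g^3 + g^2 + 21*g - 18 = (g - 3)^2*(g - 1)*(g + 2)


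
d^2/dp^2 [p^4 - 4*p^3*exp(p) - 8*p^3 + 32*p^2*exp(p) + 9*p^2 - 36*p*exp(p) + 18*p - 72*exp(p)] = -4*p^3*exp(p) + 8*p^2*exp(p) + 12*p^2 + 68*p*exp(p) - 48*p - 80*exp(p) + 18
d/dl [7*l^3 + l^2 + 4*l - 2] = 21*l^2 + 2*l + 4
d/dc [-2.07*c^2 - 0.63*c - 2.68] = -4.14*c - 0.63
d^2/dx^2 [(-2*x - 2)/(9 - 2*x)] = 88/(2*x - 9)^3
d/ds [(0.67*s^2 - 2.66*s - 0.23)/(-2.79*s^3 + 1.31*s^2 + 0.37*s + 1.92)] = (1.8693*s^4 - 14.8428*s^3 + 1.8074*s^2 + 3.1754*s - 5.0221)/(7.7841*s^6 - 7.3098*s^5 - 0.3485*s^4 - 9.7442*s^3 + 5.1673*s^2 + 1.4208*s + 3.6864)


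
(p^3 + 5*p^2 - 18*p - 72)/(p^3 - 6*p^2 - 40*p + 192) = (p + 3)/(p - 8)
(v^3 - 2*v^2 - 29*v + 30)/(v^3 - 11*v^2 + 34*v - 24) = (v + 5)/(v - 4)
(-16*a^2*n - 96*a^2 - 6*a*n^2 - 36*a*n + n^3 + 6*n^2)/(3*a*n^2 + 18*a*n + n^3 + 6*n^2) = (-16*a^2 - 6*a*n + n^2)/(n*(3*a + n))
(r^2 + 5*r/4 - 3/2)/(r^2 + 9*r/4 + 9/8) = 2*(4*r^2 + 5*r - 6)/(8*r^2 + 18*r + 9)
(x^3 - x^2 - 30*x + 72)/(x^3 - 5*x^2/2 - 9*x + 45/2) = 2*(x^2 + 2*x - 24)/(2*x^2 + x - 15)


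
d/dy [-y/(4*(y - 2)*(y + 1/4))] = 2*(2*y^2 + 1)/(16*y^4 - 56*y^3 + 33*y^2 + 28*y + 4)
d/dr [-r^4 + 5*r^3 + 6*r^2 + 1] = r*(-4*r^2 + 15*r + 12)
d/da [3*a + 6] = 3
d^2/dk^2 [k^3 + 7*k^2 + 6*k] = 6*k + 14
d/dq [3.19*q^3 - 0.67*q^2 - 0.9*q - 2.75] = 9.57*q^2 - 1.34*q - 0.9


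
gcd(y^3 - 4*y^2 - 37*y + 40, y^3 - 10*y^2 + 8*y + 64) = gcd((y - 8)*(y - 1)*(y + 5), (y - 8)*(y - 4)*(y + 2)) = y - 8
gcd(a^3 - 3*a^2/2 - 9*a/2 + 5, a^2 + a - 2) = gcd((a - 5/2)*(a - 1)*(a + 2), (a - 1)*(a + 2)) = a^2 + a - 2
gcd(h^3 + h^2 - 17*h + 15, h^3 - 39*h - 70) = h + 5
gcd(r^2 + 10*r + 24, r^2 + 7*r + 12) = r + 4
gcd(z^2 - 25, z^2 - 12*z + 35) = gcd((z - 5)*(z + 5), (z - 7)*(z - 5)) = z - 5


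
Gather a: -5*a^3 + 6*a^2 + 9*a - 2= -5*a^3 + 6*a^2 + 9*a - 2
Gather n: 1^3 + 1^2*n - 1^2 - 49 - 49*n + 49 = -48*n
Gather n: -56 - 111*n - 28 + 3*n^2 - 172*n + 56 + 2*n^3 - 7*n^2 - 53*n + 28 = 2*n^3 - 4*n^2 - 336*n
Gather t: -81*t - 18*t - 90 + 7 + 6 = -99*t - 77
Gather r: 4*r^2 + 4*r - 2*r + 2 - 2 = 4*r^2 + 2*r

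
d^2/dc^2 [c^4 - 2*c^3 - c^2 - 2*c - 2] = 12*c^2 - 12*c - 2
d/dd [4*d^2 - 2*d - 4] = 8*d - 2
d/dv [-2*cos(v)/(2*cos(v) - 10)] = -5*sin(v)/(cos(v) - 5)^2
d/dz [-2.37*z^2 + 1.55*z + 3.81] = 1.55 - 4.74*z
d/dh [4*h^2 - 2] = 8*h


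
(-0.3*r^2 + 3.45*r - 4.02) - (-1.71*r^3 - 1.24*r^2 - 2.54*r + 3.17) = 1.71*r^3 + 0.94*r^2 + 5.99*r - 7.19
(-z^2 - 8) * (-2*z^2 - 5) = 2*z^4 + 21*z^2 + 40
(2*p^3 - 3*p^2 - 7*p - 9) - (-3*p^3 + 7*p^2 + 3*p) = 5*p^3 - 10*p^2 - 10*p - 9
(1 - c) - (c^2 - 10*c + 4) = -c^2 + 9*c - 3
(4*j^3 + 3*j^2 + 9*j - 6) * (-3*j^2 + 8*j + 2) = -12*j^5 + 23*j^4 + 5*j^3 + 96*j^2 - 30*j - 12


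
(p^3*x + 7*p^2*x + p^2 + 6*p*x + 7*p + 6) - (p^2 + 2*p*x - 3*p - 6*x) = p^3*x + 7*p^2*x + 4*p*x + 10*p + 6*x + 6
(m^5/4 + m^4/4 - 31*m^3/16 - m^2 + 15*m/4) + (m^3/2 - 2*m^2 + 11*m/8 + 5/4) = m^5/4 + m^4/4 - 23*m^3/16 - 3*m^2 + 41*m/8 + 5/4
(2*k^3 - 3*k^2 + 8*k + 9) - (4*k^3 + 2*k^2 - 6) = -2*k^3 - 5*k^2 + 8*k + 15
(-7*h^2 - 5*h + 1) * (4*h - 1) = -28*h^3 - 13*h^2 + 9*h - 1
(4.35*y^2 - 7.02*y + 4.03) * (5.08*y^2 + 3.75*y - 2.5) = 22.098*y^4 - 19.3491*y^3 - 16.7276*y^2 + 32.6625*y - 10.075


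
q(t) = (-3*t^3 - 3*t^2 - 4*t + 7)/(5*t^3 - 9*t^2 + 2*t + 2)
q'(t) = (-15*t^2 + 18*t - 2)*(-3*t^3 - 3*t^2 - 4*t + 7)/(5*t^3 - 9*t^2 + 2*t + 2)^2 + (-9*t^2 - 6*t - 4)/(5*t^3 - 9*t^2 + 2*t + 2) = (42*t^4 + 28*t^3 - 165*t^2 + 114*t - 22)/(25*t^6 - 90*t^5 + 101*t^4 - 16*t^3 - 32*t^2 + 8*t + 4)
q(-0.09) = 4.21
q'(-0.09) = -11.06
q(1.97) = -3.84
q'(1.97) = 4.79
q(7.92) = -0.88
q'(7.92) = 0.05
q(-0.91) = -0.94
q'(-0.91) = -2.09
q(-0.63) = -2.22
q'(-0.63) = -9.58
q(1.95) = -3.94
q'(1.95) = 5.06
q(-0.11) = 4.45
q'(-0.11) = -13.20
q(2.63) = -2.19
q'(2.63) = 1.28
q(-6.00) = -0.40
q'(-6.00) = 0.02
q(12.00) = -0.77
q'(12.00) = 0.02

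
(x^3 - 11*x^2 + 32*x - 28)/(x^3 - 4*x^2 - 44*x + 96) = (x^2 - 9*x + 14)/(x^2 - 2*x - 48)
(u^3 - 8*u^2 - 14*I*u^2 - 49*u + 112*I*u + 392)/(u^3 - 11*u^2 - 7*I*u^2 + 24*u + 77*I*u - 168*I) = (u - 7*I)/(u - 3)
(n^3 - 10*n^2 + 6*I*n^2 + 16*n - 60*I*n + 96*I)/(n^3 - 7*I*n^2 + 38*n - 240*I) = (n^2 - 10*n + 16)/(n^2 - 13*I*n - 40)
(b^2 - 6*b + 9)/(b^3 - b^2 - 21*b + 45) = 1/(b + 5)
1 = 1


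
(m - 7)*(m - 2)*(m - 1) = m^3 - 10*m^2 + 23*m - 14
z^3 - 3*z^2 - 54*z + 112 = (z - 8)*(z - 2)*(z + 7)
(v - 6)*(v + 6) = v^2 - 36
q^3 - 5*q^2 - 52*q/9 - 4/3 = (q - 6)*(q + 1/3)*(q + 2/3)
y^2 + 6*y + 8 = (y + 2)*(y + 4)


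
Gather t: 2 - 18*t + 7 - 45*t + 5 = 14 - 63*t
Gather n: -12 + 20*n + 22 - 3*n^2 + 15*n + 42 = -3*n^2 + 35*n + 52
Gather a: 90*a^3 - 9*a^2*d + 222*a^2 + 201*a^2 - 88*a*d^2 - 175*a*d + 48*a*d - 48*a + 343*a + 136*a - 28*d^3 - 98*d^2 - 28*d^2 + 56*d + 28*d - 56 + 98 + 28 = 90*a^3 + a^2*(423 - 9*d) + a*(-88*d^2 - 127*d + 431) - 28*d^3 - 126*d^2 + 84*d + 70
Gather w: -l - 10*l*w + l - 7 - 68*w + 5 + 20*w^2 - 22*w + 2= 20*w^2 + w*(-10*l - 90)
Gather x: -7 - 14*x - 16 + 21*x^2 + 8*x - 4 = 21*x^2 - 6*x - 27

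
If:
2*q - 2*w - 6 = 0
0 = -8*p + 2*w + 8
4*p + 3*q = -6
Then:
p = -3/16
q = -7/4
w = -19/4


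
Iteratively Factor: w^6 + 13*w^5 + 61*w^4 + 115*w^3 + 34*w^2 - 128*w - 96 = (w + 2)*(w^5 + 11*w^4 + 39*w^3 + 37*w^2 - 40*w - 48) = (w + 1)*(w + 2)*(w^4 + 10*w^3 + 29*w^2 + 8*w - 48) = (w + 1)*(w + 2)*(w + 4)*(w^3 + 6*w^2 + 5*w - 12) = (w + 1)*(w + 2)*(w + 3)*(w + 4)*(w^2 + 3*w - 4) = (w + 1)*(w + 2)*(w + 3)*(w + 4)^2*(w - 1)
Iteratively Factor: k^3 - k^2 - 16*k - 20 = (k - 5)*(k^2 + 4*k + 4) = (k - 5)*(k + 2)*(k + 2)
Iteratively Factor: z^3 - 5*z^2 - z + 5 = (z + 1)*(z^2 - 6*z + 5) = (z - 5)*(z + 1)*(z - 1)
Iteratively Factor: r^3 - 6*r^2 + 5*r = (r)*(r^2 - 6*r + 5) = r*(r - 1)*(r - 5)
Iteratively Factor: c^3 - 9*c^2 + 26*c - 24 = (c - 3)*(c^2 - 6*c + 8) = (c - 4)*(c - 3)*(c - 2)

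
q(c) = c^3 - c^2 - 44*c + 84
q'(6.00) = 52.00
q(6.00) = 0.00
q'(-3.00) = -11.00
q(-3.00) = 180.00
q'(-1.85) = -30.03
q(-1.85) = 155.65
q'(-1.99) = -28.14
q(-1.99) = 159.72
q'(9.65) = 216.07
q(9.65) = 464.91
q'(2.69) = -27.67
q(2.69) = -22.13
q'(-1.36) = -35.73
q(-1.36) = 139.47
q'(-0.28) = -43.20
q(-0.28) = 96.22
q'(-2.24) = -24.47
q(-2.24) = 166.30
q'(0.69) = -43.95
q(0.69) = 53.49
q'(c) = 3*c^2 - 2*c - 44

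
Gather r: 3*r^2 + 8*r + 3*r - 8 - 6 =3*r^2 + 11*r - 14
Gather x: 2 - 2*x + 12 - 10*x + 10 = 24 - 12*x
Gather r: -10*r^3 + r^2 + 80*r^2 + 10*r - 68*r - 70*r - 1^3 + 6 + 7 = -10*r^3 + 81*r^2 - 128*r + 12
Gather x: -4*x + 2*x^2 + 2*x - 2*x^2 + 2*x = 0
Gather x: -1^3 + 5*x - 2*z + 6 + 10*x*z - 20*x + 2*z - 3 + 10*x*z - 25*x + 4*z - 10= x*(20*z - 40) + 4*z - 8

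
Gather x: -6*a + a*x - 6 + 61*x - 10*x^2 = -6*a - 10*x^2 + x*(a + 61) - 6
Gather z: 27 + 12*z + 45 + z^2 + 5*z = z^2 + 17*z + 72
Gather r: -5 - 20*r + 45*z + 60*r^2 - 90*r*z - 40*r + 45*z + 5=60*r^2 + r*(-90*z - 60) + 90*z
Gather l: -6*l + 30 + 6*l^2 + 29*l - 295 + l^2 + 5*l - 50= 7*l^2 + 28*l - 315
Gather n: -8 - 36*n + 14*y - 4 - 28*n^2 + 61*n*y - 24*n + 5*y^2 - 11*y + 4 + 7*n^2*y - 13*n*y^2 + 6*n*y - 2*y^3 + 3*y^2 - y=n^2*(7*y - 28) + n*(-13*y^2 + 67*y - 60) - 2*y^3 + 8*y^2 + 2*y - 8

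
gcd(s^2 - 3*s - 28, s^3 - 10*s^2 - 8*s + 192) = s + 4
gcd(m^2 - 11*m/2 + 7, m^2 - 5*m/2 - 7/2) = m - 7/2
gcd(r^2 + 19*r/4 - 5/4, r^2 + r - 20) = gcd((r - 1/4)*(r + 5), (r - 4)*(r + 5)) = r + 5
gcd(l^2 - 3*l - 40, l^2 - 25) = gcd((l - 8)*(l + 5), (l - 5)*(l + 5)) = l + 5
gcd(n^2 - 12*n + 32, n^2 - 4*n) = n - 4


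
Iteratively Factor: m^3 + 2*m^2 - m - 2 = (m + 1)*(m^2 + m - 2) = (m - 1)*(m + 1)*(m + 2)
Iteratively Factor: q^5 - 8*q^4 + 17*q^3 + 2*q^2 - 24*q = (q - 3)*(q^4 - 5*q^3 + 2*q^2 + 8*q) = (q - 4)*(q - 3)*(q^3 - q^2 - 2*q) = q*(q - 4)*(q - 3)*(q^2 - q - 2) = q*(q - 4)*(q - 3)*(q + 1)*(q - 2)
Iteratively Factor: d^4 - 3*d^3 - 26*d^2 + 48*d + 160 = (d + 4)*(d^3 - 7*d^2 + 2*d + 40) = (d - 5)*(d + 4)*(d^2 - 2*d - 8) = (d - 5)*(d - 4)*(d + 4)*(d + 2)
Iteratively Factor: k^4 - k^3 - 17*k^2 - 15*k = (k - 5)*(k^3 + 4*k^2 + 3*k) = (k - 5)*(k + 3)*(k^2 + k) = k*(k - 5)*(k + 3)*(k + 1)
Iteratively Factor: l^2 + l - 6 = (l + 3)*(l - 2)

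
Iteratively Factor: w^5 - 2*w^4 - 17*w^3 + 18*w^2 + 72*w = (w + 3)*(w^4 - 5*w^3 - 2*w^2 + 24*w) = (w + 2)*(w + 3)*(w^3 - 7*w^2 + 12*w) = (w - 4)*(w + 2)*(w + 3)*(w^2 - 3*w) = (w - 4)*(w - 3)*(w + 2)*(w + 3)*(w)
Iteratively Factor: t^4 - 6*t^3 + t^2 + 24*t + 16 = (t - 4)*(t^3 - 2*t^2 - 7*t - 4) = (t - 4)^2*(t^2 + 2*t + 1) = (t - 4)^2*(t + 1)*(t + 1)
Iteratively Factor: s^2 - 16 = (s - 4)*(s + 4)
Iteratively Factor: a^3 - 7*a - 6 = (a + 1)*(a^2 - a - 6) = (a - 3)*(a + 1)*(a + 2)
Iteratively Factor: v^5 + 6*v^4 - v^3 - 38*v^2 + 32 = (v + 1)*(v^4 + 5*v^3 - 6*v^2 - 32*v + 32) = (v + 1)*(v + 4)*(v^3 + v^2 - 10*v + 8) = (v + 1)*(v + 4)^2*(v^2 - 3*v + 2) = (v - 1)*(v + 1)*(v + 4)^2*(v - 2)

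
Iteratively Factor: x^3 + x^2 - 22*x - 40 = (x + 2)*(x^2 - x - 20) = (x - 5)*(x + 2)*(x + 4)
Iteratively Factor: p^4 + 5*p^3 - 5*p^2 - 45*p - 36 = (p + 4)*(p^3 + p^2 - 9*p - 9) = (p + 1)*(p + 4)*(p^2 - 9) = (p - 3)*(p + 1)*(p + 4)*(p + 3)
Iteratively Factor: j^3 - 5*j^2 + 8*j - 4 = (j - 2)*(j^2 - 3*j + 2) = (j - 2)*(j - 1)*(j - 2)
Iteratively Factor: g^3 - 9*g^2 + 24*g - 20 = (g - 2)*(g^2 - 7*g + 10) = (g - 5)*(g - 2)*(g - 2)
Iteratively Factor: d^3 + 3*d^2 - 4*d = (d)*(d^2 + 3*d - 4) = d*(d - 1)*(d + 4)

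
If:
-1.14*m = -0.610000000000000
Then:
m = 0.54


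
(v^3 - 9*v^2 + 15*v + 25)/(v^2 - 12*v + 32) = (v^3 - 9*v^2 + 15*v + 25)/(v^2 - 12*v + 32)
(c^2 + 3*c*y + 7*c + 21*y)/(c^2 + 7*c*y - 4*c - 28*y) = (c^2 + 3*c*y + 7*c + 21*y)/(c^2 + 7*c*y - 4*c - 28*y)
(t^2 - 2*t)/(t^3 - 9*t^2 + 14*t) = 1/(t - 7)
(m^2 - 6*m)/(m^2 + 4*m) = (m - 6)/(m + 4)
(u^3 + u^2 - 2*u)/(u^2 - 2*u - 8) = u*(u - 1)/(u - 4)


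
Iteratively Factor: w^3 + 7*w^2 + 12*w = (w + 4)*(w^2 + 3*w) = (w + 3)*(w + 4)*(w)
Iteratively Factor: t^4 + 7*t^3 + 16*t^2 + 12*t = (t + 3)*(t^3 + 4*t^2 + 4*t) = t*(t + 3)*(t^2 + 4*t + 4) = t*(t + 2)*(t + 3)*(t + 2)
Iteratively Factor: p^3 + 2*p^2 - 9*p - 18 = (p - 3)*(p^2 + 5*p + 6) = (p - 3)*(p + 2)*(p + 3)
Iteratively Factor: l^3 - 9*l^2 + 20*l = (l)*(l^2 - 9*l + 20) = l*(l - 4)*(l - 5)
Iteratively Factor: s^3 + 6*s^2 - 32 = (s - 2)*(s^2 + 8*s + 16) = (s - 2)*(s + 4)*(s + 4)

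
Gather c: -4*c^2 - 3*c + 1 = -4*c^2 - 3*c + 1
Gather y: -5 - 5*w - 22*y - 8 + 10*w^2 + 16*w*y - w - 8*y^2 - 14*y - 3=10*w^2 - 6*w - 8*y^2 + y*(16*w - 36) - 16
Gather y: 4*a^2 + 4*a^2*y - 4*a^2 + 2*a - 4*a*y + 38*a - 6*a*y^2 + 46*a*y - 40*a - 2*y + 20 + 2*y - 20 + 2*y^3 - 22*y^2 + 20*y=2*y^3 + y^2*(-6*a - 22) + y*(4*a^2 + 42*a + 20)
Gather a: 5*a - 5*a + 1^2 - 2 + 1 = 0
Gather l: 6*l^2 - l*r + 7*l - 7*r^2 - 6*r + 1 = 6*l^2 + l*(7 - r) - 7*r^2 - 6*r + 1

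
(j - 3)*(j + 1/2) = j^2 - 5*j/2 - 3/2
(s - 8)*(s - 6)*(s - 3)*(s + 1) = s^4 - 16*s^3 + 73*s^2 - 54*s - 144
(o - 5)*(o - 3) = o^2 - 8*o + 15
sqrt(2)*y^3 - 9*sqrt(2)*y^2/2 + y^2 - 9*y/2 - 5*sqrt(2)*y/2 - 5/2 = (y - 5)*(y + sqrt(2)/2)*(sqrt(2)*y + sqrt(2)/2)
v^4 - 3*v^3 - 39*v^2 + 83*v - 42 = (v - 7)*(v - 1)^2*(v + 6)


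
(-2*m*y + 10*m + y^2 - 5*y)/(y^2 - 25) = (-2*m + y)/(y + 5)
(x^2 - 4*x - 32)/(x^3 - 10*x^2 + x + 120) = (x + 4)/(x^2 - 2*x - 15)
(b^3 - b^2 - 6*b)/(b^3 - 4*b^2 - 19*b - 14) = b*(b - 3)/(b^2 - 6*b - 7)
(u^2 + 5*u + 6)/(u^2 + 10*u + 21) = (u + 2)/(u + 7)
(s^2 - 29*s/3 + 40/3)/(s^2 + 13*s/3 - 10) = (s - 8)/(s + 6)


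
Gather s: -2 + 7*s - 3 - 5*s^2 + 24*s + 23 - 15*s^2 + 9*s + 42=-20*s^2 + 40*s + 60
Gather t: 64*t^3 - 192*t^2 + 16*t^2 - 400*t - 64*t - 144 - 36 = 64*t^3 - 176*t^2 - 464*t - 180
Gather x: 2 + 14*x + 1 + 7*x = 21*x + 3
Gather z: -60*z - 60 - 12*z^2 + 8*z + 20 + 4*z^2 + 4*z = -8*z^2 - 48*z - 40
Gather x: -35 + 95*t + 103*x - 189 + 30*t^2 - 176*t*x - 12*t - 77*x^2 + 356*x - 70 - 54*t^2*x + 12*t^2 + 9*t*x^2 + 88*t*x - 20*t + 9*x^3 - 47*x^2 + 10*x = 42*t^2 + 63*t + 9*x^3 + x^2*(9*t - 124) + x*(-54*t^2 - 88*t + 469) - 294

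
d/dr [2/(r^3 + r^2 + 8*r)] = 2*(-3*r^2 - 2*r - 8)/(r^2*(r^2 + r + 8)^2)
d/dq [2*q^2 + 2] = 4*q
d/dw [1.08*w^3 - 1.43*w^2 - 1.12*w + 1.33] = 3.24*w^2 - 2.86*w - 1.12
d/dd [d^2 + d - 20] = 2*d + 1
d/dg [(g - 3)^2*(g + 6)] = 3*g^2 - 27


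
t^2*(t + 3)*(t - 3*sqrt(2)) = t^4 - 3*sqrt(2)*t^3 + 3*t^3 - 9*sqrt(2)*t^2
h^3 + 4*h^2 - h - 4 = (h - 1)*(h + 1)*(h + 4)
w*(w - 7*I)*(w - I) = w^3 - 8*I*w^2 - 7*w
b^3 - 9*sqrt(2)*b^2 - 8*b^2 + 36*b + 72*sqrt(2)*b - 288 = (b - 8)*(b - 6*sqrt(2))*(b - 3*sqrt(2))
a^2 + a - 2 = (a - 1)*(a + 2)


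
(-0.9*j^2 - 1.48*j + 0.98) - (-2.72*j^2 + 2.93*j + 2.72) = 1.82*j^2 - 4.41*j - 1.74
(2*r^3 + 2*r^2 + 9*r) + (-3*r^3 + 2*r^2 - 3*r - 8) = -r^3 + 4*r^2 + 6*r - 8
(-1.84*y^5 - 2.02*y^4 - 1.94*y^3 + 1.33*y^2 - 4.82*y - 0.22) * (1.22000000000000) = -2.2448*y^5 - 2.4644*y^4 - 2.3668*y^3 + 1.6226*y^2 - 5.8804*y - 0.2684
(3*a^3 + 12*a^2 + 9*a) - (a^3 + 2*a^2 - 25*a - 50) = 2*a^3 + 10*a^2 + 34*a + 50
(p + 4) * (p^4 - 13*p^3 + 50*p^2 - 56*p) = p^5 - 9*p^4 - 2*p^3 + 144*p^2 - 224*p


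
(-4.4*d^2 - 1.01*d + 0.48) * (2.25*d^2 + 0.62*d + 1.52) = -9.9*d^4 - 5.0005*d^3 - 6.2342*d^2 - 1.2376*d + 0.7296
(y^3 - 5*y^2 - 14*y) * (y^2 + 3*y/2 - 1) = y^5 - 7*y^4/2 - 45*y^3/2 - 16*y^2 + 14*y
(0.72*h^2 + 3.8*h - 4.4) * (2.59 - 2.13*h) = -1.5336*h^3 - 6.2292*h^2 + 19.214*h - 11.396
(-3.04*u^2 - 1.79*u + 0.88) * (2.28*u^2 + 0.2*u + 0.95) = -6.9312*u^4 - 4.6892*u^3 - 1.2396*u^2 - 1.5245*u + 0.836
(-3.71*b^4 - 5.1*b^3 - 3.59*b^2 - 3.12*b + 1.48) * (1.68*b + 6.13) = -6.2328*b^5 - 31.3103*b^4 - 37.2942*b^3 - 27.2483*b^2 - 16.6392*b + 9.0724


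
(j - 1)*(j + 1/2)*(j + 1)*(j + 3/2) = j^4 + 2*j^3 - j^2/4 - 2*j - 3/4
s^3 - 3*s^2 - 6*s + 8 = (s - 4)*(s - 1)*(s + 2)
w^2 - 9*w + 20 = (w - 5)*(w - 4)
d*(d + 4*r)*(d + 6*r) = d^3 + 10*d^2*r + 24*d*r^2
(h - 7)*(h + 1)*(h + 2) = h^3 - 4*h^2 - 19*h - 14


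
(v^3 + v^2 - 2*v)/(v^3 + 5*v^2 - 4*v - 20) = v*(v - 1)/(v^2 + 3*v - 10)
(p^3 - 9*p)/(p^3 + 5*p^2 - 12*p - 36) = p*(p + 3)/(p^2 + 8*p + 12)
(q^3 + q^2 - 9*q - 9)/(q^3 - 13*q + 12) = (q^2 + 4*q + 3)/(q^2 + 3*q - 4)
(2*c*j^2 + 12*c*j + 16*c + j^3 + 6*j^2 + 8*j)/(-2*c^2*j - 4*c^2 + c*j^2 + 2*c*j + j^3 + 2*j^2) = (-j - 4)/(c - j)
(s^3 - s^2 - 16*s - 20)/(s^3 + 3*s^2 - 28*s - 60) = (s + 2)/(s + 6)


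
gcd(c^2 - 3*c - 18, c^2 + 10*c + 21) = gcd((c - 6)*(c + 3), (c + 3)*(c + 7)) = c + 3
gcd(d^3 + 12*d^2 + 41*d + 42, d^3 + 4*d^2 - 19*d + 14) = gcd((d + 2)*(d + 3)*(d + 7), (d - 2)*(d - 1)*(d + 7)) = d + 7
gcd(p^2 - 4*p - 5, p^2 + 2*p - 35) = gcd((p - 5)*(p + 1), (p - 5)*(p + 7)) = p - 5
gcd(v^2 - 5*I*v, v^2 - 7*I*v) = v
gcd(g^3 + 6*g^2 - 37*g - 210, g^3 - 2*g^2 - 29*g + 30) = g^2 - g - 30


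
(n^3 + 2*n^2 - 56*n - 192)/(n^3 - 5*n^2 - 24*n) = (n^2 + 10*n + 24)/(n*(n + 3))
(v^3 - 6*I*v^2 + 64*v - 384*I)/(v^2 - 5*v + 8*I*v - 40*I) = (v^2 - 14*I*v - 48)/(v - 5)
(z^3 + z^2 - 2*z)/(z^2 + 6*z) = (z^2 + z - 2)/(z + 6)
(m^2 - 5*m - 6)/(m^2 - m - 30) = (m + 1)/(m + 5)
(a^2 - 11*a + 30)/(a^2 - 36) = (a - 5)/(a + 6)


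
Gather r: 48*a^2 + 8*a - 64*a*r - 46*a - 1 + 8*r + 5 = 48*a^2 - 38*a + r*(8 - 64*a) + 4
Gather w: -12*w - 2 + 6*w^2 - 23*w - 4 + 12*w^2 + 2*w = 18*w^2 - 33*w - 6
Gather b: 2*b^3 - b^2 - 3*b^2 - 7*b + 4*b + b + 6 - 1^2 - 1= 2*b^3 - 4*b^2 - 2*b + 4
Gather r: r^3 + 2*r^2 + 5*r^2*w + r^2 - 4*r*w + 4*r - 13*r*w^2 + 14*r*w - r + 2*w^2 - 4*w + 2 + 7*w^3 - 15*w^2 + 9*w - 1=r^3 + r^2*(5*w + 3) + r*(-13*w^2 + 10*w + 3) + 7*w^3 - 13*w^2 + 5*w + 1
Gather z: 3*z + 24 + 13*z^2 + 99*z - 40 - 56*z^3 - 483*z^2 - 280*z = -56*z^3 - 470*z^2 - 178*z - 16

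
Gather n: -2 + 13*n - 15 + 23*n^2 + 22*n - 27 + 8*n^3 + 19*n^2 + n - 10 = 8*n^3 + 42*n^2 + 36*n - 54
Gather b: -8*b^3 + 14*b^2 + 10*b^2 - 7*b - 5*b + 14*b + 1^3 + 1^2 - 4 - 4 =-8*b^3 + 24*b^2 + 2*b - 6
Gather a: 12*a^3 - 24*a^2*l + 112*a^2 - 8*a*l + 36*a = 12*a^3 + a^2*(112 - 24*l) + a*(36 - 8*l)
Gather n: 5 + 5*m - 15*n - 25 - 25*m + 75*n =-20*m + 60*n - 20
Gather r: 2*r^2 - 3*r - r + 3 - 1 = 2*r^2 - 4*r + 2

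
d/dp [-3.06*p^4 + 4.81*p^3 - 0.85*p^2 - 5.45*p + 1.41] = -12.24*p^3 + 14.43*p^2 - 1.7*p - 5.45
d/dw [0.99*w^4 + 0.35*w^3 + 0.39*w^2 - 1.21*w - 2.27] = 3.96*w^3 + 1.05*w^2 + 0.78*w - 1.21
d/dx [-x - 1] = -1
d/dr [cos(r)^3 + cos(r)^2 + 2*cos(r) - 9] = (3*sin(r)^2 - 2*cos(r) - 5)*sin(r)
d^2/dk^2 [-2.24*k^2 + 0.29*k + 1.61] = -4.48000000000000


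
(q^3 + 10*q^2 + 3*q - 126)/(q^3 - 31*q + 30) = (q^2 + 4*q - 21)/(q^2 - 6*q + 5)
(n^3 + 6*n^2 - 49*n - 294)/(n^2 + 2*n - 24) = (n^2 - 49)/(n - 4)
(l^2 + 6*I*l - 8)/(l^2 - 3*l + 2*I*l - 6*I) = (l + 4*I)/(l - 3)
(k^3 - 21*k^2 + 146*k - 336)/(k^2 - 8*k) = k - 13 + 42/k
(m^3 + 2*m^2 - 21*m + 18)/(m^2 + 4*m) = (m^3 + 2*m^2 - 21*m + 18)/(m*(m + 4))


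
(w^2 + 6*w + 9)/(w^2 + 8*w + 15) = (w + 3)/(w + 5)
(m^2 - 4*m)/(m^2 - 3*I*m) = (m - 4)/(m - 3*I)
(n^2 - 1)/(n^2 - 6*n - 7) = (n - 1)/(n - 7)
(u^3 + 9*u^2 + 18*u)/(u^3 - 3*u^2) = (u^2 + 9*u + 18)/(u*(u - 3))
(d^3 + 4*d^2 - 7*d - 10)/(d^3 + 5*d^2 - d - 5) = (d - 2)/(d - 1)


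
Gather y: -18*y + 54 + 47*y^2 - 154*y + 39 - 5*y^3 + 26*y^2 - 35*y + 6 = -5*y^3 + 73*y^2 - 207*y + 99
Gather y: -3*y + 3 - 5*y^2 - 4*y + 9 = -5*y^2 - 7*y + 12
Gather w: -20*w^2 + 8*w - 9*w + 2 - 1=-20*w^2 - w + 1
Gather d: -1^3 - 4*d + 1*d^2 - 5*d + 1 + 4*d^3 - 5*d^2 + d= 4*d^3 - 4*d^2 - 8*d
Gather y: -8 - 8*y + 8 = -8*y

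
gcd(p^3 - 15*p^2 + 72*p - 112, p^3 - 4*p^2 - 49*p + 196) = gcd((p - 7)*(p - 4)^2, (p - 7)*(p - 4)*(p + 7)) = p^2 - 11*p + 28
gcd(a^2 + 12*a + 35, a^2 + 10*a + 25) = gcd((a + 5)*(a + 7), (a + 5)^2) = a + 5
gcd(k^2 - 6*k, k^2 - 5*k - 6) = k - 6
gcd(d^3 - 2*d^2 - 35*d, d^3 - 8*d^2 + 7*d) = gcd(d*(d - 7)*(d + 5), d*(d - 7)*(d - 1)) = d^2 - 7*d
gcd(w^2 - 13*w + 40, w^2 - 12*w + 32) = w - 8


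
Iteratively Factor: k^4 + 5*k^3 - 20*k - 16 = (k - 2)*(k^3 + 7*k^2 + 14*k + 8) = (k - 2)*(k + 4)*(k^2 + 3*k + 2) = (k - 2)*(k + 1)*(k + 4)*(k + 2)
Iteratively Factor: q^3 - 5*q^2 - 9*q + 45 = (q + 3)*(q^2 - 8*q + 15) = (q - 3)*(q + 3)*(q - 5)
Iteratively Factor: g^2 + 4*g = (g + 4)*(g)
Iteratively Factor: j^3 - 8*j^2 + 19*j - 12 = (j - 1)*(j^2 - 7*j + 12) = (j - 4)*(j - 1)*(j - 3)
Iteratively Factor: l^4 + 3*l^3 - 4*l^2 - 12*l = (l)*(l^3 + 3*l^2 - 4*l - 12) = l*(l + 3)*(l^2 - 4) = l*(l + 2)*(l + 3)*(l - 2)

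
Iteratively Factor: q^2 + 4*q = (q)*(q + 4)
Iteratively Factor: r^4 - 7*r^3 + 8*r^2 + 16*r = (r - 4)*(r^3 - 3*r^2 - 4*r) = r*(r - 4)*(r^2 - 3*r - 4) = r*(r - 4)^2*(r + 1)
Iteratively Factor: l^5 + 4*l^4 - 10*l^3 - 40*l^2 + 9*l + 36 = (l + 1)*(l^4 + 3*l^3 - 13*l^2 - 27*l + 36) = (l - 3)*(l + 1)*(l^3 + 6*l^2 + 5*l - 12) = (l - 3)*(l - 1)*(l + 1)*(l^2 + 7*l + 12) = (l - 3)*(l - 1)*(l + 1)*(l + 4)*(l + 3)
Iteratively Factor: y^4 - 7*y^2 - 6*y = (y)*(y^3 - 7*y - 6) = y*(y + 1)*(y^2 - y - 6) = y*(y - 3)*(y + 1)*(y + 2)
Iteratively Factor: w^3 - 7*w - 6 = (w + 1)*(w^2 - w - 6) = (w + 1)*(w + 2)*(w - 3)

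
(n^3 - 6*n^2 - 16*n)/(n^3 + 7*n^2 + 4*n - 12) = n*(n - 8)/(n^2 + 5*n - 6)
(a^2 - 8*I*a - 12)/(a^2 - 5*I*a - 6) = (a - 6*I)/(a - 3*I)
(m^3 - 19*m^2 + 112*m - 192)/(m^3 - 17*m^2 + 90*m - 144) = (m - 8)/(m - 6)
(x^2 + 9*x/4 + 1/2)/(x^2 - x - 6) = (x + 1/4)/(x - 3)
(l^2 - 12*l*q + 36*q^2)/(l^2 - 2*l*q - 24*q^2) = (l - 6*q)/(l + 4*q)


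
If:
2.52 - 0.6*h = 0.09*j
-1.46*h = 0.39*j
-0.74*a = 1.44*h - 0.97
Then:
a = -17.33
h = 9.58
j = -35.86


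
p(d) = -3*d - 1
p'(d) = -3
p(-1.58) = 3.74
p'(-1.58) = -3.00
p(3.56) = -11.68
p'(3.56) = -3.00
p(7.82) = -24.46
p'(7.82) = -3.00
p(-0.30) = -0.10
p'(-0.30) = -3.00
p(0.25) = -1.75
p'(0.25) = -3.00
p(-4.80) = 13.40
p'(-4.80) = -3.00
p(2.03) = -7.09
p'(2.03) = -3.00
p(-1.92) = 4.76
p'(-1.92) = -3.00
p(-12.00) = 35.00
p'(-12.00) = -3.00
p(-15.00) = 44.00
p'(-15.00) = -3.00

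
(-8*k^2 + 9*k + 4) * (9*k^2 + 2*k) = -72*k^4 + 65*k^3 + 54*k^2 + 8*k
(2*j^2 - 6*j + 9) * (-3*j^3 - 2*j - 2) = -6*j^5 + 18*j^4 - 31*j^3 + 8*j^2 - 6*j - 18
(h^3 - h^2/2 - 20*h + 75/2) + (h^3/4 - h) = 5*h^3/4 - h^2/2 - 21*h + 75/2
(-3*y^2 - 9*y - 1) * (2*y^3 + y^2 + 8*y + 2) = -6*y^5 - 21*y^4 - 35*y^3 - 79*y^2 - 26*y - 2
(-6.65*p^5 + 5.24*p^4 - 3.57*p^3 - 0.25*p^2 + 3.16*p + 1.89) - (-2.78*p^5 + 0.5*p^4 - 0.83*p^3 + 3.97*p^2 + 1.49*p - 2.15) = -3.87*p^5 + 4.74*p^4 - 2.74*p^3 - 4.22*p^2 + 1.67*p + 4.04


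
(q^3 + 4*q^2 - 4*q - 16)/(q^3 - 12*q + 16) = (q + 2)/(q - 2)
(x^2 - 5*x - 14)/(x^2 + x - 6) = (x^2 - 5*x - 14)/(x^2 + x - 6)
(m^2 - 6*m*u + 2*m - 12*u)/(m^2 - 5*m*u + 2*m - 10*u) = (-m + 6*u)/(-m + 5*u)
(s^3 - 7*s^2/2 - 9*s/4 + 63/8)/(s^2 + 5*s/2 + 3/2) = (s^2 - 5*s + 21/4)/(s + 1)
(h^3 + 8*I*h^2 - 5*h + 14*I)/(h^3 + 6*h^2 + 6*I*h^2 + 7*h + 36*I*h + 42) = (h + 2*I)/(h + 6)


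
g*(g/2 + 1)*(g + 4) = g^3/2 + 3*g^2 + 4*g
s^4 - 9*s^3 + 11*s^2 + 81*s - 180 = (s - 5)*(s - 4)*(s - 3)*(s + 3)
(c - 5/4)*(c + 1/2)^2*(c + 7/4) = c^4 + 3*c^3/2 - 23*c^2/16 - 33*c/16 - 35/64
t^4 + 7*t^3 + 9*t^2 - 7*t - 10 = (t - 1)*(t + 1)*(t + 2)*(t + 5)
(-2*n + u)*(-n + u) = 2*n^2 - 3*n*u + u^2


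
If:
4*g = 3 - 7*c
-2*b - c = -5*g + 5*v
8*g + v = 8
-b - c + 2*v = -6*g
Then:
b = 209/41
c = -93/451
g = 501/451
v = -400/451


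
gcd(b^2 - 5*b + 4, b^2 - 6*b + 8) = b - 4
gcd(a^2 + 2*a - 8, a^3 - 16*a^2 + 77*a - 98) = a - 2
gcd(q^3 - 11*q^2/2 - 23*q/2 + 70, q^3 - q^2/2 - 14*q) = q^2 - q/2 - 14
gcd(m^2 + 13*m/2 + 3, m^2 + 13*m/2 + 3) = m^2 + 13*m/2 + 3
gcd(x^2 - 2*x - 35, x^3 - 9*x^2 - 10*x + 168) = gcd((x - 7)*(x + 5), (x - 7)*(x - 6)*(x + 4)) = x - 7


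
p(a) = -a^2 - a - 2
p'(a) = -2*a - 1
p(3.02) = -14.14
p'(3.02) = -7.04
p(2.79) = -12.57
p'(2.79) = -6.58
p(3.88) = -20.93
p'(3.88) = -8.76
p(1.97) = -7.85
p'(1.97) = -4.94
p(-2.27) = -4.88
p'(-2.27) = 3.54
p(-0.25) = -1.81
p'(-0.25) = -0.50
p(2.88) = -13.17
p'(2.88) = -6.76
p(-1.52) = -2.79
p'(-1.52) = 2.04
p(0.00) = -2.00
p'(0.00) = -1.00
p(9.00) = -92.00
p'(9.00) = -19.00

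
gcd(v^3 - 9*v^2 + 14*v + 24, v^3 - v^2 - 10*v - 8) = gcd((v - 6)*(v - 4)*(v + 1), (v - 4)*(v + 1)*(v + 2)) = v^2 - 3*v - 4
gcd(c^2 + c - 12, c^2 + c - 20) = 1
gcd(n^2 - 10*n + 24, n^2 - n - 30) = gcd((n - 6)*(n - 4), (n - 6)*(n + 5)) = n - 6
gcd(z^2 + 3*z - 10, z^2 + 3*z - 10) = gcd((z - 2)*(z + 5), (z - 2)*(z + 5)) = z^2 + 3*z - 10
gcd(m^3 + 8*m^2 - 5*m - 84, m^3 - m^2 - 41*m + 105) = m^2 + 4*m - 21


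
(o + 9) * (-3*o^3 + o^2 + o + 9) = -3*o^4 - 26*o^3 + 10*o^2 + 18*o + 81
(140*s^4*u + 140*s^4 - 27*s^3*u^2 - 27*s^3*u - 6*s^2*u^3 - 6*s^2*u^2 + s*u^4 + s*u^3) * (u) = 140*s^4*u^2 + 140*s^4*u - 27*s^3*u^3 - 27*s^3*u^2 - 6*s^2*u^4 - 6*s^2*u^3 + s*u^5 + s*u^4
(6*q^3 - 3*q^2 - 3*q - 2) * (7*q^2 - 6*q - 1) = 42*q^5 - 57*q^4 - 9*q^3 + 7*q^2 + 15*q + 2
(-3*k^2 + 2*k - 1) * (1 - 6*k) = 18*k^3 - 15*k^2 + 8*k - 1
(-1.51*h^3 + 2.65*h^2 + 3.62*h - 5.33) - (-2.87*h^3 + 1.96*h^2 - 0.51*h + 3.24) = 1.36*h^3 + 0.69*h^2 + 4.13*h - 8.57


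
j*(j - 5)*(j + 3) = j^3 - 2*j^2 - 15*j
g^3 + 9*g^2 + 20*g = g*(g + 4)*(g + 5)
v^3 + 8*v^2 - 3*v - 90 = (v - 3)*(v + 5)*(v + 6)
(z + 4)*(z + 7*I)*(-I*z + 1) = -I*z^3 + 8*z^2 - 4*I*z^2 + 32*z + 7*I*z + 28*I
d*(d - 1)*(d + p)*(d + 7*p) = d^4 + 8*d^3*p - d^3 + 7*d^2*p^2 - 8*d^2*p - 7*d*p^2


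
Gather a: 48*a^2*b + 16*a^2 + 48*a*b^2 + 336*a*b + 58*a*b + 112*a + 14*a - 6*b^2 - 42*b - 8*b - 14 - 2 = a^2*(48*b + 16) + a*(48*b^2 + 394*b + 126) - 6*b^2 - 50*b - 16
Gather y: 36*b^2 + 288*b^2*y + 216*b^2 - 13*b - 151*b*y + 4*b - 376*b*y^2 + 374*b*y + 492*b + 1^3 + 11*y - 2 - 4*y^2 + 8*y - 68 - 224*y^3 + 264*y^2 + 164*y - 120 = 252*b^2 + 483*b - 224*y^3 + y^2*(260 - 376*b) + y*(288*b^2 + 223*b + 183) - 189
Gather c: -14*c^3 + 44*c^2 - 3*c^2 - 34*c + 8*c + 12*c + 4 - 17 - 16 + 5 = -14*c^3 + 41*c^2 - 14*c - 24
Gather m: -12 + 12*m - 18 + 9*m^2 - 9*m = 9*m^2 + 3*m - 30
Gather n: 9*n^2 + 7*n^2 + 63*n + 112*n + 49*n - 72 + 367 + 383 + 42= 16*n^2 + 224*n + 720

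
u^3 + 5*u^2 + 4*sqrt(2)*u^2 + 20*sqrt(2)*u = u*(u + 5)*(u + 4*sqrt(2))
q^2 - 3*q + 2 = (q - 2)*(q - 1)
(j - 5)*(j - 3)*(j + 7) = j^3 - j^2 - 41*j + 105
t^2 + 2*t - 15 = (t - 3)*(t + 5)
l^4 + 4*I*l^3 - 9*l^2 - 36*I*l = l*(l - 3)*(l + 3)*(l + 4*I)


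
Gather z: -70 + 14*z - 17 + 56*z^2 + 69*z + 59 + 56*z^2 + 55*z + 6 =112*z^2 + 138*z - 22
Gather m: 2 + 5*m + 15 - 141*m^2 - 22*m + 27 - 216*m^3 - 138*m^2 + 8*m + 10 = -216*m^3 - 279*m^2 - 9*m + 54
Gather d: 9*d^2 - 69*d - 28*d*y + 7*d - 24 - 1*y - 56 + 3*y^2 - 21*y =9*d^2 + d*(-28*y - 62) + 3*y^2 - 22*y - 80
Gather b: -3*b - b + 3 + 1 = 4 - 4*b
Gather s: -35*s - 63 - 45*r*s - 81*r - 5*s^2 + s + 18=-81*r - 5*s^2 + s*(-45*r - 34) - 45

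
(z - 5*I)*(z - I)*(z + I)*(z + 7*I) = z^4 + 2*I*z^3 + 36*z^2 + 2*I*z + 35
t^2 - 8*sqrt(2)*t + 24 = (t - 6*sqrt(2))*(t - 2*sqrt(2))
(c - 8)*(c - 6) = c^2 - 14*c + 48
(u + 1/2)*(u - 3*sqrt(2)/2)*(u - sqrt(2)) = u^3 - 5*sqrt(2)*u^2/2 + u^2/2 - 5*sqrt(2)*u/4 + 3*u + 3/2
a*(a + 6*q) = a^2 + 6*a*q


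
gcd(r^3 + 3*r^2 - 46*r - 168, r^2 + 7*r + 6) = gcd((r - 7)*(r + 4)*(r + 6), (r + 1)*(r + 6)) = r + 6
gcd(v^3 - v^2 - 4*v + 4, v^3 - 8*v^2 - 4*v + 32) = v^2 - 4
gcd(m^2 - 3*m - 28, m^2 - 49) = m - 7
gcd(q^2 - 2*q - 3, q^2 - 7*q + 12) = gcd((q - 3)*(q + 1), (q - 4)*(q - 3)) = q - 3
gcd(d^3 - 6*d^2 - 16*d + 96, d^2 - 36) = d - 6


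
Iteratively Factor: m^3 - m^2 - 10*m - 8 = (m + 1)*(m^2 - 2*m - 8) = (m + 1)*(m + 2)*(m - 4)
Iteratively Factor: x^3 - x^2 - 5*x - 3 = (x - 3)*(x^2 + 2*x + 1) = (x - 3)*(x + 1)*(x + 1)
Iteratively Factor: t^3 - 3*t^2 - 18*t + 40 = (t - 5)*(t^2 + 2*t - 8) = (t - 5)*(t + 4)*(t - 2)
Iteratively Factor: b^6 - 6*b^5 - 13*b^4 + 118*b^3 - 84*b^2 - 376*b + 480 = (b - 3)*(b^5 - 3*b^4 - 22*b^3 + 52*b^2 + 72*b - 160) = (b - 3)*(b - 2)*(b^4 - b^3 - 24*b^2 + 4*b + 80) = (b - 3)*(b - 2)^2*(b^3 + b^2 - 22*b - 40) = (b - 3)*(b - 2)^2*(b + 4)*(b^2 - 3*b - 10) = (b - 3)*(b - 2)^2*(b + 2)*(b + 4)*(b - 5)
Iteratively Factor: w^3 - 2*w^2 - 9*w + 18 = (w - 3)*(w^2 + w - 6) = (w - 3)*(w + 3)*(w - 2)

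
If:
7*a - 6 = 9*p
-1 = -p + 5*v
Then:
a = 45*v/7 + 15/7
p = 5*v + 1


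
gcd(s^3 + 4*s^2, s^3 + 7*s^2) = s^2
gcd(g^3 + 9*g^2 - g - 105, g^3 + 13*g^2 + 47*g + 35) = g^2 + 12*g + 35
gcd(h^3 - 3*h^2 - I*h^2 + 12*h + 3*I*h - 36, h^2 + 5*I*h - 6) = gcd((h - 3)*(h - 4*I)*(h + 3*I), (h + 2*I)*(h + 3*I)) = h + 3*I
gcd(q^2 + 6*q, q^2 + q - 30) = q + 6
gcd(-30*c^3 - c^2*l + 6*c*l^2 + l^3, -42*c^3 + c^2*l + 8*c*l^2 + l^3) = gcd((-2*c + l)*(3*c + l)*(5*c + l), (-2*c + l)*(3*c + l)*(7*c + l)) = 6*c^2 - c*l - l^2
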